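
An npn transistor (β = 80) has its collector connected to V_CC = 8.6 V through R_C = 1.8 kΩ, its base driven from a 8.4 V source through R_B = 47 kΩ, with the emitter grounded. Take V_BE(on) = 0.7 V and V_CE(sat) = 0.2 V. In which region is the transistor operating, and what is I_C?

saturation; I_C ≈ 4.7 mA

Assume active: I_B = (8.4 − 0.7)/47 = 0.164 mA, giving I_C = β·I_B = 13.1 mA.
But then V_CE = 8.6 − 13.1×1.8 = -15 V < V_CE(sat) = 0.2 V — impossible in the active region.
So the transistor is saturated. With V_CE = 0.2 V, I_C = (V_CC − 0.2)/R_C = 8.4/1.8 = 4.67 mA.
Check: β·I_B = 13.1 mA > I_C = 4.67 mA, confirming saturation.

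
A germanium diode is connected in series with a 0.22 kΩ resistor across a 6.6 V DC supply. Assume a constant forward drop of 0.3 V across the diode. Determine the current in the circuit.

I ≈ 29 mA

KVL around the loop: 6.6 = V_D + I·R = 0.3 + I × 0.22 kΩ.
So I = (6.6 − 0.3) / 0.22 kΩ = 6.3 / 0.22 = 28.6 mA.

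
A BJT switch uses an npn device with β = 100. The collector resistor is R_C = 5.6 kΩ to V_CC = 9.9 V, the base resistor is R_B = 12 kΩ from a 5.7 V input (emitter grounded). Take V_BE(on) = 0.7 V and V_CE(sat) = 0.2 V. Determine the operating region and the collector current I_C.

saturation; I_C ≈ 1.7 mA

Assume active: I_B = (5.7 − 0.7)/12 = 0.417 mA, giving I_C = β·I_B = 41.7 mA.
But then V_CE = 9.9 − 41.7×5.6 = -223 V < V_CE(sat) = 0.2 V — impossible in the active region.
So the transistor is saturated. With V_CE = 0.2 V, I_C = (V_CC − 0.2)/R_C = 9.7/5.6 = 1.73 mA.
Check: β·I_B = 41.7 mA > I_C = 1.73 mA, confirming saturation.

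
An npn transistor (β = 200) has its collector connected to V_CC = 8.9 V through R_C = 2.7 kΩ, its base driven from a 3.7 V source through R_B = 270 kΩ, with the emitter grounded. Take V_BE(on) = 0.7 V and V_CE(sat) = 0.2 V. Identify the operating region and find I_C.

Assume active. Base-emitter loop: I_B = (V_BB − V_BE)/R_B = (3.7 − 0.7)/270 = 0.0111 mA.
I_C = β·I_B = 200×0.0111 = 2.22 mA.
V_CE = V_CC − I_C·R_C = 8.9 − 2.22×2.7 = 2.9 V > V_CE(sat), so the active-region assumption holds.

active; I_C ≈ 2.2 mA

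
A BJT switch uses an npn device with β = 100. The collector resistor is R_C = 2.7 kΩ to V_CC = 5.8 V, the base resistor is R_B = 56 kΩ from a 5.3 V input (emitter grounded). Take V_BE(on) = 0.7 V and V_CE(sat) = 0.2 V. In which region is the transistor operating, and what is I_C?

Assume active: I_B = (5.3 − 0.7)/56 = 0.0821 mA, giving I_C = β·I_B = 8.21 mA.
But then V_CE = 5.8 − 8.21×2.7 = -16.4 V < V_CE(sat) = 0.2 V — impossible in the active region.
So the transistor is saturated. With V_CE = 0.2 V, I_C = (V_CC − 0.2)/R_C = 5.6/2.7 = 2.07 mA.
Check: β·I_B = 8.21 mA > I_C = 2.07 mA, confirming saturation.

saturation; I_C ≈ 2.1 mA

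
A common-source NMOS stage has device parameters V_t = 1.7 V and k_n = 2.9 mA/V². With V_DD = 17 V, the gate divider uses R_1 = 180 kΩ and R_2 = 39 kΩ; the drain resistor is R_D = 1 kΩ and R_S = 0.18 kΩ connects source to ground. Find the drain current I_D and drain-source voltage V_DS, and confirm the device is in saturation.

I_D ≈ 1.6 mA, V_DS ≈ 15 V

V_G = V_DD·R_2/(R_1+R_2) = 17×39/219 = 3.03 V.
Assume saturation: I_D = (k_n/2)(V_GS − V_t)² with V_GS = V_G − I_D·R_S = 3.03 − 0.18·I_D.
Substituting gives 0.047·I_D² − 1.69·I_D + 2.55 = 0, with roots I_D = 1.58 or 34.5 mA.
The root I_D = 34.5 mA gives V_GS = -3.17 V ≤ V_t, so take I_D = 1.58 mA.
Then V_GS = 2.74 V and V_DS = V_DD − I_D(R_D+R_S) = 17 − 1.58×1.18 = 15.1 V.
Saturation requires V_DS ≥ V_GS − V_t = 1.04 V; 15.1 ≥ 1.04 ✓.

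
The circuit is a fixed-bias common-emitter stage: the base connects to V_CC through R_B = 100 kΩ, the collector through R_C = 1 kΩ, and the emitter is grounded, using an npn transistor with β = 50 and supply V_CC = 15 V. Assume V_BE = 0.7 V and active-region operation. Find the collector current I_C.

Base loop: V_CC = I_B·R_B + V_BE, so I_B = (15 − 0.7)/100 kΩ = 0.143 mA.
In the active region I_C = β·I_B = 50 × 0.143 = 7.15 mA.
Collector loop: V_CE = V_CC − I_C·R_C = 15 − 7.15×1 = 7.85 V.
Since V_CE = 7.85 V > V_CE(sat) ≈ 0.2 V, the transistor is in the active region as assumed.

I_C ≈ 7.2 mA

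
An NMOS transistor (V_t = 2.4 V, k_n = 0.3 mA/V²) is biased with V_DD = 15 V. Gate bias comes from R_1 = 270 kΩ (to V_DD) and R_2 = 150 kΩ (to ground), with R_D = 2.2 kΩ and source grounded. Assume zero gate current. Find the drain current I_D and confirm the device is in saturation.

V_G = V_DD·R_2/(R_1+R_2) = 15×150/420 = 5.36 V. With the source grounded, V_GS = V_G = 5.36 V.
Assume saturation: I_D = (k_n/2)(V_GS − V_t)² = (0.3/2)×(5.36 − 2.4)² = 0.15×2.96² = 1.31 mA.
V_DS = V_DD − I_D·R_D = 15 − 1.31×2.2 = 12.1 V.
Saturation requires V_DS ≥ V_GS − V_t = 2.96 V; 12.1 ≥ 2.96 ✓.

I_D ≈ 1.3 mA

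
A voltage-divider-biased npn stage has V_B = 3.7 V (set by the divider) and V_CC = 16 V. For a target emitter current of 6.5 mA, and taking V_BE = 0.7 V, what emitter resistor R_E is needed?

V_E = V_B − V_BE = 3.7 − 0.7 = 3 V.
R_E = V_E / I_E = 3 / 6.5 = 0.462 kΩ.

R_E ≈ 0.46 kΩ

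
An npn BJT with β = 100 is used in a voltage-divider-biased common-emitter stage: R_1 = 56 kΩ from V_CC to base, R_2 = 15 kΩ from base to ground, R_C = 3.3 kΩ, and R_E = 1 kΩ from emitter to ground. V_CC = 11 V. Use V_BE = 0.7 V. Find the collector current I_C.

Thevenize the base divider: V_Th = V_CC·R_2/(R_1+R_2) = 11×15/71 = 2.32 V, R_Th = R_1‖R_2 = 11.8 kΩ.
Base-emitter loop: V_Th = I_B·R_Th + V_BE + (β+1)I_B·R_E, so I_B = (2.32 − 0.7) / (11.8 + 101×1) = 0.0144 mA.
I_C = β·I_B = 100×0.0144 = 1.44 mA, and I_E = (β+1)I_B = 1.45 mA.
V_CE = V_CC − I_C·R_C − I_E·R_E = 11 − 1.44×3.3 − 1.45×1 = 4.8 V.
V_CE = 4.8 V > 0.2 V confirms active-region operation.

I_C ≈ 1.4 mA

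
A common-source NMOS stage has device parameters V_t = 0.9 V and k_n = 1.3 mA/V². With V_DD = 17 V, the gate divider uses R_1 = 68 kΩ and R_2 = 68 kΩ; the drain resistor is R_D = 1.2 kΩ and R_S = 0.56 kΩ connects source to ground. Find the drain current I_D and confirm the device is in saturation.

V_G = V_DD·R_2/(R_1+R_2) = 17×68/136 = 8.5 V.
Assume saturation: I_D = (k_n/2)(V_GS − V_t)² with V_GS = V_G − I_D·R_S = 8.5 − 0.56·I_D.
Substituting gives 0.204·I_D² − 6.53·I_D + 37.5 = 0, with roots I_D = 7.5 or 24.5 mA.
The root I_D = 24.5 mA gives V_GS = -5.24 V ≤ V_t, so take I_D = 7.5 mA.
Then V_GS = 4.3 V and V_DS = V_DD − I_D(R_D+R_S) = 17 − 7.5×1.76 = 3.79 V.
Saturation requires V_DS ≥ V_GS − V_t = 3.4 V; 3.79 ≥ 3.4 ✓.

I_D ≈ 7.5 mA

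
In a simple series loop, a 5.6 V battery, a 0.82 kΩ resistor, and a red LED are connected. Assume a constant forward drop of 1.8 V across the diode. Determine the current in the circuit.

I ≈ 4.6 mA

KVL around the loop: 5.6 = V_D + I·R = 1.8 + I × 0.82 kΩ.
So I = (5.6 − 1.8) / 0.82 kΩ = 3.8 / 0.82 = 4.63 mA.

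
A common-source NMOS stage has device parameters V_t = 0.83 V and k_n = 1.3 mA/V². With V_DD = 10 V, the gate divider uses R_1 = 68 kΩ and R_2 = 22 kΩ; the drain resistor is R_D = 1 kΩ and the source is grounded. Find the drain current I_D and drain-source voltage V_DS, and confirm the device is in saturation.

I_D ≈ 1.7 mA, V_DS ≈ 8.3 V

V_G = V_DD·R_2/(R_1+R_2) = 10×22/90 = 2.44 V. With the source grounded, V_GS = V_G = 2.44 V.
Assume saturation: I_D = (k_n/2)(V_GS − V_t)² = (1.3/2)×(2.44 − 0.83)² = 0.65×1.61² = 1.69 mA.
V_DS = V_DD − I_D·R_D = 10 − 1.69×1 = 8.31 V.
Saturation requires V_DS ≥ V_GS − V_t = 1.61 V; 8.31 ≥ 1.61 ✓.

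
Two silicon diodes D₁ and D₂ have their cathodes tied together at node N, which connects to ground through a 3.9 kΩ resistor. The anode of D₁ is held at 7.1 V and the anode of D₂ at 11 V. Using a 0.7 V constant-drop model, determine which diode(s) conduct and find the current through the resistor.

Only D₂ conducts; I_R ≈ 2.6 mA

Assume both conduct. Then node N would need to be at both 7.1−0.7 = 6.4 V and 11−0.7 = 10.3 V, which is impossible.
Assume only D₂ conducts: V_N = 11 − 0.7 = 10.3 V, so I_R = 10.3/3.9 = 2.64 mA.
Check D₁: its anode-to-cathode voltage is 7.1 − 10.3 = -3.2 V < 0.7 V, so it is off. The assumption is consistent.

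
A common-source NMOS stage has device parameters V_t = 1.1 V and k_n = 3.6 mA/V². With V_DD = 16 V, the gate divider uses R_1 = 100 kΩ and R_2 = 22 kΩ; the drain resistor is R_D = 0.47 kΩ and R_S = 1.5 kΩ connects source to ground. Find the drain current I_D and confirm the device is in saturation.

I_D ≈ 0.76 mA

V_G = V_DD·R_2/(R_1+R_2) = 16×22/122 = 2.89 V.
Assume saturation: I_D = (k_n/2)(V_GS − V_t)² with V_GS = V_G − I_D·R_S = 2.89 − 1.5·I_D.
Substituting gives 4.05·I_D² − 10.6·I_D + 5.74 = 0, with roots I_D = 0.758 or 1.87 mA.
The root I_D = 1.87 mA gives V_GS = 0.0809 V ≤ V_t, so take I_D = 0.758 mA.
Then V_GS = 1.75 V and V_DS = V_DD − I_D(R_D+R_S) = 16 − 0.758×1.97 = 14.5 V.
Saturation requires V_DS ≥ V_GS − V_t = 0.649 V; 14.5 ≥ 0.649 ✓.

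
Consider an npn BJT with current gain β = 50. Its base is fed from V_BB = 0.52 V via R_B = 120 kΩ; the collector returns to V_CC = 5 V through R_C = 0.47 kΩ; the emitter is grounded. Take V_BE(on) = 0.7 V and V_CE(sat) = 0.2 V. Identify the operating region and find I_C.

V_BB = 0.52 V ≤ V_BE(on) = 0.7 V, so the base-emitter junction is not forward biased.
The transistor is in cutoff: I_B = I_C = 0.

cutoff; I_C ≈ 0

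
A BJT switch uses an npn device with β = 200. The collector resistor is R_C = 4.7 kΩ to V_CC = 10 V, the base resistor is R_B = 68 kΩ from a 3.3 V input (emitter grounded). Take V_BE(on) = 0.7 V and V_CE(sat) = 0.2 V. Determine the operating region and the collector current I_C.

saturation; I_C ≈ 2.1 mA

Assume active: I_B = (3.3 − 0.7)/68 = 0.0382 mA, giving I_C = β·I_B = 7.65 mA.
But then V_CE = 10 − 7.65×4.7 = -25.9 V < V_CE(sat) = 0.2 V — impossible in the active region.
So the transistor is saturated. With V_CE = 0.2 V, I_C = (V_CC − 0.2)/R_C = 9.8/4.7 = 2.09 mA.
Check: β·I_B = 7.65 mA > I_C = 2.09 mA, confirming saturation.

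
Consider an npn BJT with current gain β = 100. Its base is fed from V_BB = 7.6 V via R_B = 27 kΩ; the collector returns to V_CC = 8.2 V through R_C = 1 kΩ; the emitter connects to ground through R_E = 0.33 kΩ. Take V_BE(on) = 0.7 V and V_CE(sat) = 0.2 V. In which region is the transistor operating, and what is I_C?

Assume active: I_B = (7.6 − 0.7)/(27 + 101×0.33) = 0.114 mA, I_C = β·I_B = 11.4 mA.
Then V_CE = 8.2 − 11.4×1 − 11.6×0.33 = -7.05 V < 0.2 V — the active assumption fails.
Re-solve with V_CE = 0.2 V. KCL at the emitter: V_E/R_E = (V_BB−0.7−V_E)/R_B + (V_CC−0.2−V_E)/R_C, giving V_E = 2.03 V.
I_C = (V_CC − 0.2 − V_E)/R_C = (8 − 2.03)/1 = 5.97 mA.
Check: I_B = (6.9 − 2.03)/27 = 0.18 mA, and β·I_B = 18 mA > I_C, confirming saturation.

saturation; I_C ≈ 6 mA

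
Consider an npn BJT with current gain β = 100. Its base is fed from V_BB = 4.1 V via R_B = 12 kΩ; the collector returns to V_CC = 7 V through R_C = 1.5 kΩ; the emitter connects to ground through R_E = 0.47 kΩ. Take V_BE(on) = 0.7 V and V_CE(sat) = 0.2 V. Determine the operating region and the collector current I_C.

Assume active: I_B = (4.1 − 0.7)/(12 + 101×0.47) = 0.0572 mA, I_C = β·I_B = 5.72 mA.
Then V_CE = 7 − 5.72×1.5 − 5.77×0.47 = -4.29 V < 0.2 V — the active assumption fails.
Re-solve with V_CE = 0.2 V. KCL at the emitter: V_E/R_E = (V_BB−0.7−V_E)/R_B + (V_CC−0.2−V_E)/R_C, giving V_E = 1.67 V.
I_C = (V_CC − 0.2 − V_E)/R_C = (6.8 − 1.67)/1.5 = 3.42 mA.
Check: I_B = (3.4 − 1.67)/12 = 0.144 mA, and β·I_B = 14.4 mA > I_C, confirming saturation.

saturation; I_C ≈ 3.4 mA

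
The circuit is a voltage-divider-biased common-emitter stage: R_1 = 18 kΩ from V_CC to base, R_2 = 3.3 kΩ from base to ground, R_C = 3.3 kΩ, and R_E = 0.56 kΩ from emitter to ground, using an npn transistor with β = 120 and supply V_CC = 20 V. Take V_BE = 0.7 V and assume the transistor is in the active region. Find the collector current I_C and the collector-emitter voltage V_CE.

Thevenize the base divider: V_Th = V_CC·R_2/(R_1+R_2) = 20×3.3/21.3 = 3.1 V, R_Th = R_1‖R_2 = 2.79 kΩ.
Base-emitter loop: V_Th = I_B·R_Th + V_BE + (β+1)I_B·R_E, so I_B = (3.1 − 0.7) / (2.79 + 121×0.56) = 0.034 mA.
I_C = β·I_B = 120×0.034 = 4.08 mA, and I_E = (β+1)I_B = 4.11 mA.
V_CE = V_CC − I_C·R_C − I_E·R_E = 20 − 4.08×3.3 − 4.11×0.56 = 4.23 V.
V_CE = 4.23 V > 0.2 V confirms active-region operation.

I_C ≈ 4.1 mA, V_CE ≈ 4.2 V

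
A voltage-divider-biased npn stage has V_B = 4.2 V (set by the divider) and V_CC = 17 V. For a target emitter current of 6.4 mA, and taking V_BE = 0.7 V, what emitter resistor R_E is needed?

R_E ≈ 0.55 kΩ

V_E = V_B − V_BE = 4.2 − 0.7 = 3.5 V.
R_E = V_E / I_E = 3.5 / 6.4 = 0.547 kΩ.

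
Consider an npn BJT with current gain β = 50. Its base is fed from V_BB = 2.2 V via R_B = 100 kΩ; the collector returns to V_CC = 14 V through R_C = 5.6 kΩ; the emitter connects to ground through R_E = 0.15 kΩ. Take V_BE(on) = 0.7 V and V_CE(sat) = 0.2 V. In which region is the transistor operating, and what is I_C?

active; I_C ≈ 0.7 mA

Assume active. Base-emitter loop: I_B = (V_BB − V_BE)/(R_B + (β+1)R_E) = (2.2 − 0.7)/(100 + 51×0.15) = 0.0139 mA.
I_C = β·I_B = 50×0.0139 = 0.697 mA.
V_CE = V_CC − I_C·R_C − I_E·R_E = 14 − 0.697×5.6 − 0.711×0.15 = 9.99 V > V_CE(sat), so the active-region assumption holds.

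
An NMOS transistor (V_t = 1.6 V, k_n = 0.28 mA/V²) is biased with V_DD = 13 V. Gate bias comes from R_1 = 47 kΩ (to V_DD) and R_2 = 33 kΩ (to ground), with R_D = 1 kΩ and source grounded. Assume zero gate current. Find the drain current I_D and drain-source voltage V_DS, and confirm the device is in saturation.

V_G = V_DD·R_2/(R_1+R_2) = 13×33/80 = 5.36 V. With the source grounded, V_GS = V_G = 5.36 V.
Assume saturation: I_D = (k_n/2)(V_GS − V_t)² = (0.28/2)×(5.36 − 1.6)² = 0.14×3.76² = 1.98 mA.
V_DS = V_DD − I_D·R_D = 13 − 1.98×1 = 11 V.
Saturation requires V_DS ≥ V_GS − V_t = 3.76 V; 11 ≥ 3.76 ✓.

I_D ≈ 2 mA, V_DS ≈ 11 V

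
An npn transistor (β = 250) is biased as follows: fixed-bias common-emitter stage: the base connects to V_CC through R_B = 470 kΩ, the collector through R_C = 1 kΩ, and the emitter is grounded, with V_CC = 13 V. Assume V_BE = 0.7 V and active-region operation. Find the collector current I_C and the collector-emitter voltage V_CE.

Base loop: V_CC = I_B·R_B + V_BE, so I_B = (13 − 0.7)/470 kΩ = 0.0262 mA.
In the active region I_C = β·I_B = 250 × 0.0262 = 6.54 mA.
Collector loop: V_CE = V_CC − I_C·R_C = 13 − 6.54×1 = 6.46 V.
Since V_CE = 6.46 V > V_CE(sat) ≈ 0.2 V, the transistor is in the active region as assumed.

I_C ≈ 6.5 mA, V_CE ≈ 6.5 V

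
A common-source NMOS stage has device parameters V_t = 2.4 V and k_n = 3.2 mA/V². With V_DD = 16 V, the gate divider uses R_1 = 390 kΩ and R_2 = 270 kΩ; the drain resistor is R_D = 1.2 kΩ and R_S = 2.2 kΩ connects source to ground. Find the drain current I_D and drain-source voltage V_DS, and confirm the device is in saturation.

V_G = V_DD·R_2/(R_1+R_2) = 16×270/660 = 6.55 V.
Assume saturation: I_D = (k_n/2)(V_GS − V_t)² with V_GS = V_G − I_D·R_S = 6.55 − 2.2·I_D.
Substituting gives 7.74·I_D² − 30.2·I_D + 27.5 = 0, with roots I_D = 1.45 or 2.45 mA.
The root I_D = 2.45 mA gives V_GS = 1.16 V ≤ V_t, so take I_D = 1.45 mA.
Then V_GS = 3.35 V and V_DS = V_DD − I_D(R_D+R_S) = 16 − 1.45×3.4 = 11.1 V.
Saturation requires V_DS ≥ V_GS − V_t = 0.952 V; 11.1 ≥ 0.952 ✓.

I_D ≈ 1.5 mA, V_DS ≈ 11 V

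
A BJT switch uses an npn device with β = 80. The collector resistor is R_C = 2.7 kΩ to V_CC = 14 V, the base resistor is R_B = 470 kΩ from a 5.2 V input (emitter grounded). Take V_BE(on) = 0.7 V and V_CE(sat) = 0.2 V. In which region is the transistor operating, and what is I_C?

active; I_C ≈ 0.77 mA

Assume active. Base-emitter loop: I_B = (V_BB − V_BE)/R_B = (5.2 − 0.7)/470 = 0.00957 mA.
I_C = β·I_B = 80×0.00957 = 0.766 mA.
V_CE = V_CC − I_C·R_C = 14 − 0.766×2.7 = 11.9 V > V_CE(sat), so the active-region assumption holds.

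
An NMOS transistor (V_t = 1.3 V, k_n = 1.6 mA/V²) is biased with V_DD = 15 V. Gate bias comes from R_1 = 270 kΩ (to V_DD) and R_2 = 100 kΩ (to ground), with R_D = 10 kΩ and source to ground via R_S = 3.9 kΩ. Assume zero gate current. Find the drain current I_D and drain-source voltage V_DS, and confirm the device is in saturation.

V_G = V_DD·R_2/(R_1+R_2) = 15×100/370 = 4.05 V.
Assume saturation: I_D = (k_n/2)(V_GS − V_t)² with V_GS = V_G − I_D·R_S = 4.05 − 3.9·I_D.
Substituting gives 12.2·I_D² − 18.2·I_D + 6.07 = 0, with roots I_D = 0.503 or 0.992 mA.
The root I_D = 0.992 mA gives V_GS = 0.187 V ≤ V_t, so take I_D = 0.503 mA.
Then V_GS = 2.09 V and V_DS = V_DD − I_D(R_D+R_S) = 15 − 0.503×13.9 = 8.01 V.
Saturation requires V_DS ≥ V_GS − V_t = 0.793 V; 8.01 ≥ 0.793 ✓.

I_D ≈ 0.5 mA, V_DS ≈ 8 V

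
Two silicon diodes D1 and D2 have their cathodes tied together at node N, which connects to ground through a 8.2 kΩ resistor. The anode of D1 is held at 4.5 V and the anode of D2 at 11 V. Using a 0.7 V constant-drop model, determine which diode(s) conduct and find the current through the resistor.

Assume both conduct. Then node N would need to be at both 4.5−0.7 = 3.8 V and 11−0.7 = 10.3 V, which is impossible.
Assume only D2 conducts: V_N = 11 − 0.7 = 10.3 V, so I_R = 10.3/8.2 = 1.26 mA.
Check D1: its anode-to-cathode voltage is 4.5 − 10.3 = -5.8 V < 0.7 V, so it is off. The assumption is consistent.

Only D2 conducts; I_R ≈ 1.3 mA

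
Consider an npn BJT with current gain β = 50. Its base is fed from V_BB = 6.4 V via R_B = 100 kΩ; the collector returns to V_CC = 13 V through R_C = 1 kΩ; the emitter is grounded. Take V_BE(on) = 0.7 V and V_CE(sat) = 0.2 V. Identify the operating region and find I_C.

active; I_C ≈ 2.9 mA

Assume active. Base-emitter loop: I_B = (V_BB − V_BE)/R_B = (6.4 − 0.7)/100 = 0.057 mA.
I_C = β·I_B = 50×0.057 = 2.85 mA.
V_CE = V_CC − I_C·R_C = 13 − 2.85×1 = 10.2 V > V_CE(sat), so the active-region assumption holds.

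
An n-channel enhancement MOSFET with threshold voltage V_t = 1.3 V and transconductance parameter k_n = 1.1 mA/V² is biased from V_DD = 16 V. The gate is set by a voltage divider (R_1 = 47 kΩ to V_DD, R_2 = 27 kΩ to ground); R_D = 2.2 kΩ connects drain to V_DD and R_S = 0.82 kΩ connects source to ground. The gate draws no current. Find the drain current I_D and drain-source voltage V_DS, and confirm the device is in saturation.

V_G = V_DD·R_2/(R_1+R_2) = 16×27/74 = 5.84 V.
Assume saturation: I_D = (k_n/2)(V_GS − V_t)² with V_GS = V_G − I_D·R_S = 5.84 − 0.82·I_D.
Substituting gives 0.37·I_D² − 5.09·I_D + 11.3 = 0, with roots I_D = 2.79 or 11 mA.
The root I_D = 11 mA gives V_GS = -3.17 V ≤ V_t, so take I_D = 2.79 mA.
Then V_GS = 3.55 V and V_DS = V_DD − I_D(R_D+R_S) = 16 − 2.79×3.02 = 7.58 V.
Saturation requires V_DS ≥ V_GS − V_t = 2.25 V; 7.58 ≥ 2.25 ✓.

I_D ≈ 2.8 mA, V_DS ≈ 7.6 V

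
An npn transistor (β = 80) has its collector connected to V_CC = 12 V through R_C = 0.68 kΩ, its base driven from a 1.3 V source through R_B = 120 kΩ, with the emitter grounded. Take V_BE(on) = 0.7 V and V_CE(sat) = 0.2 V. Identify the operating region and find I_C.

active; I_C ≈ 0.4 mA

Assume active. Base-emitter loop: I_B = (V_BB − V_BE)/R_B = (1.3 − 0.7)/120 = 0.005 mA.
I_C = β·I_B = 80×0.005 = 0.4 mA.
V_CE = V_CC − I_C·R_C = 12 − 0.4×0.68 = 11.7 V > V_CE(sat), so the active-region assumption holds.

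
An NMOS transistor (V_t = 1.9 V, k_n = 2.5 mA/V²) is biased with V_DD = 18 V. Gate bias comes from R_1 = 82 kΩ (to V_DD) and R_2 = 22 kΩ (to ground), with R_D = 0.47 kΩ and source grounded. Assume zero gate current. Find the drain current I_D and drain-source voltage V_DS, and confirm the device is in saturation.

I_D ≈ 4.5 mA, V_DS ≈ 16 V

V_G = V_DD·R_2/(R_1+R_2) = 18×22/104 = 3.81 V. With the source grounded, V_GS = V_G = 3.81 V.
Assume saturation: I_D = (k_n/2)(V_GS − V_t)² = (2.5/2)×(3.81 − 1.9)² = 1.25×1.91² = 4.55 mA.
V_DS = V_DD − I_D·R_D = 18 − 4.55×0.47 = 15.9 V.
Saturation requires V_DS ≥ V_GS − V_t = 1.91 V; 15.9 ≥ 1.91 ✓.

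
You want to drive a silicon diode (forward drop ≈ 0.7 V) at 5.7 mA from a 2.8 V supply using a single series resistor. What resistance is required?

The resistor drops V_S − V_D = 2.8 − 0.7 = 2.1 V at 5.7 mA.
R = 2.1 V / 5.7 mA = 0.368 kΩ.

R ≈ 0.37 kΩ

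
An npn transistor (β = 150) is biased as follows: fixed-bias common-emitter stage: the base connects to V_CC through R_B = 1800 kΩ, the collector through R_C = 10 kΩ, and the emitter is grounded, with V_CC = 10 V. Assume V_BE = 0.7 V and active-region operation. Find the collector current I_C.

Base loop: V_CC = I_B·R_B + V_BE, so I_B = (10 − 0.7)/1800 kΩ = 0.00517 mA.
In the active region I_C = β·I_B = 150 × 0.00517 = 0.775 mA.
Collector loop: V_CE = V_CC − I_C·R_C = 10 − 0.775×10 = 2.25 V.
Since V_CE = 2.25 V > V_CE(sat) ≈ 0.2 V, the transistor is in the active region as assumed.

I_C ≈ 0.78 mA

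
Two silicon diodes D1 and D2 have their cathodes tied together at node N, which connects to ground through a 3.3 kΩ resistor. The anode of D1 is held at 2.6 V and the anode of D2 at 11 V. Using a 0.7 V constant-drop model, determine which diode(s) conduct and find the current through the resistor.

Assume both conduct. Then node N would need to be at both 2.6−0.7 = 1.9 V and 11−0.7 = 10.3 V, which is impossible.
Assume only D2 conducts: V_N = 11 − 0.7 = 10.3 V, so I_R = 10.3/3.3 = 3.12 mA.
Check D1: its anode-to-cathode voltage is 2.6 − 10.3 = -7.7 V < 0.7 V, so it is off. The assumption is consistent.

Only D2 conducts; I_R ≈ 3.1 mA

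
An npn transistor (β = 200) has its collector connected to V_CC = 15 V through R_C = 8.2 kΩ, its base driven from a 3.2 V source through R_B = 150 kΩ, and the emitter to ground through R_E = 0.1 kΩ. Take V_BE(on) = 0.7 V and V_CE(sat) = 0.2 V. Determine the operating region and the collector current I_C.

saturation; I_C ≈ 1.8 mA

Assume active: I_B = (3.2 − 0.7)/(150 + 201×0.1) = 0.0147 mA, I_C = β·I_B = 2.94 mA.
Then V_CE = 15 − 2.94×8.2 − 2.95×0.1 = -9.4 V < 0.2 V — the active assumption fails.
Re-solve with V_CE = 0.2 V. KCL at the emitter: V_E/R_E = (V_BB−0.7−V_E)/R_B + (V_CC−0.2−V_E)/R_C, giving V_E = 0.18 V.
I_C = (V_CC − 0.2 − V_E)/R_C = (14.8 − 0.18)/8.2 = 1.78 mA.
Check: I_B = (2.5 − 0.18)/150 = 0.0155 mA, and β·I_B = 3.09 mA > I_C, confirming saturation.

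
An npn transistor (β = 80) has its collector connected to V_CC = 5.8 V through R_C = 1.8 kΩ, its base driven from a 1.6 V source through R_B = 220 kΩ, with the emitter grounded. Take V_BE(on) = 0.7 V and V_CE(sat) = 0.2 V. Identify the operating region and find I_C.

active; I_C ≈ 0.33 mA

Assume active. Base-emitter loop: I_B = (V_BB − V_BE)/R_B = (1.6 − 0.7)/220 = 0.00409 mA.
I_C = β·I_B = 80×0.00409 = 0.327 mA.
V_CE = V_CC − I_C·R_C = 5.8 − 0.327×1.8 = 5.21 V > V_CE(sat), so the active-region assumption holds.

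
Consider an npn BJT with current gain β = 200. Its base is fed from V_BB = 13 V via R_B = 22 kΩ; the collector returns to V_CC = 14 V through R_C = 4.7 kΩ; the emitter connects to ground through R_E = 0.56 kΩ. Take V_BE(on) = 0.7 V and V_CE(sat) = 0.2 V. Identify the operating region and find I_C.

Assume active: I_B = (13 − 0.7)/(22 + 201×0.56) = 0.0914 mA, I_C = β·I_B = 18.3 mA.
Then V_CE = 14 − 18.3×4.7 − 18.4×0.56 = -82.2 V < 0.2 V — the active assumption fails.
Re-solve with V_CE = 0.2 V. KCL at the emitter: V_E/R_E = (V_BB−0.7−V_E)/R_B + (V_CC−0.2−V_E)/R_C, giving V_E = 1.71 V.
I_C = (V_CC − 0.2 − V_E)/R_C = (13.8 − 1.71)/4.7 = 2.57 mA.
Check: I_B = (12.3 − 1.71)/22 = 0.481 mA, and β·I_B = 96.3 mA > I_C, confirming saturation.

saturation; I_C ≈ 2.6 mA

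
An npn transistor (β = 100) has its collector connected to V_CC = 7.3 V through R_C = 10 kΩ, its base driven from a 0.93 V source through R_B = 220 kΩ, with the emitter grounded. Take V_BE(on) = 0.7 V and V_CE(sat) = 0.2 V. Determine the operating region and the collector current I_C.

active; I_C ≈ 0.1 mA

Assume active. Base-emitter loop: I_B = (V_BB − V_BE)/R_B = (0.93 − 0.7)/220 = 0.00105 mA.
I_C = β·I_B = 100×0.00105 = 0.105 mA.
V_CE = V_CC − I_C·R_C = 7.3 − 0.105×10 = 6.25 V > V_CE(sat), so the active-region assumption holds.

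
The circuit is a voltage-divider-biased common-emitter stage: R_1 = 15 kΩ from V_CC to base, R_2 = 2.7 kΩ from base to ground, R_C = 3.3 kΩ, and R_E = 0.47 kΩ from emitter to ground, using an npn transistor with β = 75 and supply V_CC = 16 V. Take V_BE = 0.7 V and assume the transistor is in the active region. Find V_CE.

V_CE ≈ 3 V

Thevenize the base divider: V_Th = V_CC·R_2/(R_1+R_2) = 16×2.7/17.7 = 2.44 V, R_Th = R_1‖R_2 = 2.29 kΩ.
Base-emitter loop: V_Th = I_B·R_Th + V_BE + (β+1)I_B·R_E, so I_B = (2.44 − 0.7) / (2.29 + 76×0.47) = 0.0458 mA.
I_C = β·I_B = 75×0.0458 = 3.43 mA, and I_E = (β+1)I_B = 3.48 mA.
V_CE = V_CC − I_C·R_C − I_E·R_E = 16 − 3.43×3.3 − 3.48×0.47 = 3.03 V.
V_CE = 3.03 V > 0.2 V confirms active-region operation.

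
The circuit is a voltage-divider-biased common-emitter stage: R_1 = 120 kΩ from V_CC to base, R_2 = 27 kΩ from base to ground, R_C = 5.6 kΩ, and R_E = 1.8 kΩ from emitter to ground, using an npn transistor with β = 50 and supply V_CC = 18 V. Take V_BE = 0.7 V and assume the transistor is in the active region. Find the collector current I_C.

I_C ≈ 1.1 mA

Thevenize the base divider: V_Th = V_CC·R_2/(R_1+R_2) = 18×27/147 = 3.31 V, R_Th = R_1‖R_2 = 22 kΩ.
Base-emitter loop: V_Th = I_B·R_Th + V_BE + (β+1)I_B·R_E, so I_B = (3.31 − 0.7) / (22 + 51×1.8) = 0.0229 mA.
I_C = β·I_B = 50×0.0229 = 1.14 mA, and I_E = (β+1)I_B = 1.17 mA.
V_CE = V_CC − I_C·R_C − I_E·R_E = 18 − 1.14×5.6 − 1.17×1.8 = 9.49 V.
V_CE = 9.49 V > 0.2 V confirms active-region operation.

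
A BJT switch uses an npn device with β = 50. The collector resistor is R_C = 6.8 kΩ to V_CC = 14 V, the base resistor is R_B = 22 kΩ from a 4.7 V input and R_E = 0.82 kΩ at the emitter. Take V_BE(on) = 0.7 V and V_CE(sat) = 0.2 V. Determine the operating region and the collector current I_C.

Assume active: I_B = (4.7 − 0.7)/(22 + 51×0.82) = 0.0627 mA, I_C = β·I_B = 3.13 mA.
Then V_CE = 14 − 3.13×6.8 − 3.2×0.82 = -9.93 V < 0.2 V — the active assumption fails.
Re-solve with V_CE = 0.2 V. KCL at the emitter: V_E/R_E = (V_BB−0.7−V_E)/R_B + (V_CC−0.2−V_E)/R_C, giving V_E = 1.57 V.
I_C = (V_CC − 0.2 − V_E)/R_C = (13.8 − 1.57)/6.8 = 1.8 mA.
Check: I_B = (4 − 1.57)/22 = 0.111 mA, and β·I_B = 5.53 mA > I_C, confirming saturation.

saturation; I_C ≈ 1.8 mA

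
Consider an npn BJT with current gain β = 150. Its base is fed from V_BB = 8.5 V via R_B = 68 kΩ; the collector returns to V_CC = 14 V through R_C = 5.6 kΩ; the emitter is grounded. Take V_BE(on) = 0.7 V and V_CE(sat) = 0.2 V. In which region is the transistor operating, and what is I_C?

Assume active: I_B = (8.5 − 0.7)/68 = 0.115 mA, giving I_C = β·I_B = 17.2 mA.
But then V_CE = 14 − 17.2×5.6 = -82.4 V < V_CE(sat) = 0.2 V — impossible in the active region.
So the transistor is saturated. With V_CE = 0.2 V, I_C = (V_CC − 0.2)/R_C = 13.8/5.6 = 2.46 mA.
Check: β·I_B = 17.2 mA > I_C = 2.46 mA, confirming saturation.

saturation; I_C ≈ 2.5 mA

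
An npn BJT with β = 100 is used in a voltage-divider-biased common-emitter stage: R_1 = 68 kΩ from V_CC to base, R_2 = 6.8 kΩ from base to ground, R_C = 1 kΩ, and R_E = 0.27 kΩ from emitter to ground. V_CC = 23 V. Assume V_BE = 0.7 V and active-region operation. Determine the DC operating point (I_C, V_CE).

Thevenize the base divider: V_Th = V_CC·R_2/(R_1+R_2) = 23×6.8/74.8 = 2.09 V, R_Th = R_1‖R_2 = 6.18 kΩ.
Base-emitter loop: V_Th = I_B·R_Th + V_BE + (β+1)I_B·R_E, so I_B = (2.09 − 0.7) / (6.18 + 101×0.27) = 0.0416 mA.
I_C = β·I_B = 100×0.0416 = 4.16 mA, and I_E = (β+1)I_B = 4.2 mA.
V_CE = V_CC − I_C·R_C − I_E·R_E = 23 − 4.16×1 − 4.2×0.27 = 17.7 V.
V_CE = 17.7 V > 0.2 V confirms active-region operation.

I_C ≈ 4.2 mA, V_CE ≈ 18 V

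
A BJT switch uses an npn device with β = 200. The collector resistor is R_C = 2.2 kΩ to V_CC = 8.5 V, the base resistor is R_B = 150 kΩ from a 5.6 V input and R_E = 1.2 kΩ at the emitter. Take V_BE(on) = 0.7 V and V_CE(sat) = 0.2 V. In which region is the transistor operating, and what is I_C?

Assume active: I_B = (5.6 − 0.7)/(150 + 201×1.2) = 0.0125 mA, I_C = β·I_B = 2.51 mA.
Then V_CE = 8.5 − 2.51×2.2 − 2.52×1.2 = -0.0324 V < 0.2 V — the active assumption fails.
Re-solve with V_CE = 0.2 V. KCL at the emitter: V_E/R_E = (V_BB−0.7−V_E)/R_B + (V_CC−0.2−V_E)/R_C, giving V_E = 2.94 V.
I_C = (V_CC − 0.2 − V_E)/R_C = (8.3 − 2.94)/2.2 = 2.44 mA.
Check: I_B = (4.9 − 2.94)/150 = 0.0131 mA, and β·I_B = 2.61 mA > I_C, confirming saturation.

saturation; I_C ≈ 2.4 mA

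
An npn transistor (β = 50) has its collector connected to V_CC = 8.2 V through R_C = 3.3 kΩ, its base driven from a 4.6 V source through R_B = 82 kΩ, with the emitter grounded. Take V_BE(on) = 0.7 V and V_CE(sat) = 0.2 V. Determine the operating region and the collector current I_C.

Assume active. Base-emitter loop: I_B = (V_BB − V_BE)/R_B = (4.6 − 0.7)/82 = 0.0476 mA.
I_C = β·I_B = 50×0.0476 = 2.38 mA.
V_CE = V_CC − I_C·R_C = 8.2 − 2.38×3.3 = 0.352 V > V_CE(sat), so the active-region assumption holds.

active; I_C ≈ 2.4 mA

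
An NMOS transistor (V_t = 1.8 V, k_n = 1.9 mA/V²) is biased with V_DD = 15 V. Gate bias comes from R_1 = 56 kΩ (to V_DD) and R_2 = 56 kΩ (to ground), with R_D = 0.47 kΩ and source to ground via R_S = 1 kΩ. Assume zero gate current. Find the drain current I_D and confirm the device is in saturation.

V_G = V_DD·R_2/(R_1+R_2) = 15×56/112 = 7.5 V.
Assume saturation: I_D = (k_n/2)(V_GS − V_t)² with V_GS = V_G − I_D·R_S = 7.5 − 1·I_D.
Substituting gives 0.95·I_D² − 11.8·I_D + 30.9 = 0, with roots I_D = 3.72 or 8.73 mA.
The root I_D = 8.73 mA gives V_GS = -1.23 V ≤ V_t, so take I_D = 3.72 mA.
Then V_GS = 3.78 V and V_DS = V_DD − I_D(R_D+R_S) = 15 − 3.72×1.47 = 9.53 V.
Saturation requires V_DS ≥ V_GS − V_t = 1.98 V; 9.53 ≥ 1.98 ✓.

I_D ≈ 3.7 mA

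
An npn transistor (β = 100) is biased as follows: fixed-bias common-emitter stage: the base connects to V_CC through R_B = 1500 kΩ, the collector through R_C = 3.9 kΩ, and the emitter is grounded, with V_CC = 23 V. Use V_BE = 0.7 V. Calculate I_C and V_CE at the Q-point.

Base loop: V_CC = I_B·R_B + V_BE, so I_B = (23 − 0.7)/1500 kΩ = 0.0149 mA.
In the active region I_C = β·I_B = 100 × 0.0149 = 1.49 mA.
Collector loop: V_CE = V_CC − I_C·R_C = 23 − 1.49×3.9 = 17.2 V.
Since V_CE = 17.2 V > V_CE(sat) ≈ 0.2 V, the transistor is in the active region as assumed.

I_C ≈ 1.5 mA, V_CE ≈ 17 V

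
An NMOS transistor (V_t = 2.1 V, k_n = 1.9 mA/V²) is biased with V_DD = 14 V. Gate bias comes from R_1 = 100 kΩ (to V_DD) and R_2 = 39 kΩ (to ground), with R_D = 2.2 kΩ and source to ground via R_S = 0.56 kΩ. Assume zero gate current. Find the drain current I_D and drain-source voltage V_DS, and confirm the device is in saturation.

I_D ≈ 1.2 mA, V_DS ≈ 11 V

V_G = V_DD·R_2/(R_1+R_2) = 14×39/139 = 3.93 V.
Assume saturation: I_D = (k_n/2)(V_GS − V_t)² with V_GS = V_G − I_D·R_S = 3.93 − 0.56·I_D.
Substituting gives 0.298·I_D² − 2.95·I_D + 3.17 = 0, with roots I_D = 1.23 or 8.65 mA.
The root I_D = 8.65 mA gives V_GS = -0.918 V ≤ V_t, so take I_D = 1.23 mA.
Then V_GS = 3.24 V and V_DS = V_DD − I_D(R_D+R_S) = 14 − 1.23×2.76 = 10.6 V.
Saturation requires V_DS ≥ V_GS − V_t = 1.14 V; 10.6 ≥ 1.14 ✓.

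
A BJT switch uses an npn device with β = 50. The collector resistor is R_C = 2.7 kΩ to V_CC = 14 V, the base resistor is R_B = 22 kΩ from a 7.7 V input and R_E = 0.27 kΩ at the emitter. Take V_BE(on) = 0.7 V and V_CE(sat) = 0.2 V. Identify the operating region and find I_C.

saturation; I_C ≈ 4.6 mA

Assume active: I_B = (7.7 − 0.7)/(22 + 51×0.27) = 0.196 mA, I_C = β·I_B = 9.78 mA.
Then V_CE = 14 − 9.78×2.7 − 9.98×0.27 = -15.1 V < 0.2 V — the active assumption fails.
Re-solve with V_CE = 0.2 V. KCL at the emitter: V_E/R_E = (V_BB−0.7−V_E)/R_B + (V_CC−0.2−V_E)/R_C, giving V_E = 1.32 V.
I_C = (V_CC − 0.2 − V_E)/R_C = (13.8 − 1.32)/2.7 = 4.62 mA.
Check: I_B = (7 − 1.32)/22 = 0.258 mA, and β·I_B = 12.9 mA > I_C, confirming saturation.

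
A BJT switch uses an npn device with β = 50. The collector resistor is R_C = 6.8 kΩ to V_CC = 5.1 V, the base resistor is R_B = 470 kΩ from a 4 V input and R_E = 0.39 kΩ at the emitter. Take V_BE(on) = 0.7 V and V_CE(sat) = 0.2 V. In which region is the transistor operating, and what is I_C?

Assume active. Base-emitter loop: I_B = (V_BB − V_BE)/(R_B + (β+1)R_E) = (4 − 0.7)/(470 + 51×0.39) = 0.00674 mA.
I_C = β·I_B = 50×0.00674 = 0.337 mA.
V_CE = V_CC − I_C·R_C − I_E·R_E = 5.1 − 0.337×6.8 − 0.344×0.39 = 2.68 V > V_CE(sat), so the active-region assumption holds.

active; I_C ≈ 0.34 mA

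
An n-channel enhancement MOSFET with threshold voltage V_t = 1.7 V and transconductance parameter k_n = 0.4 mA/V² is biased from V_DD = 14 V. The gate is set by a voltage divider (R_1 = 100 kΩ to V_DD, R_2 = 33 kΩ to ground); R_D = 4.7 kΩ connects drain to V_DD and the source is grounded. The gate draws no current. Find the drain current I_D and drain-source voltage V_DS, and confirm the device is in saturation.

V_G = V_DD·R_2/(R_1+R_2) = 14×33/133 = 3.47 V. With the source grounded, V_GS = V_G = 3.47 V.
Assume saturation: I_D = (k_n/2)(V_GS − V_t)² = (0.4/2)×(3.47 − 1.7)² = 0.2×1.77² = 0.629 mA.
V_DS = V_DD − I_D·R_D = 14 − 0.629×4.7 = 11 V.
Saturation requires V_DS ≥ V_GS − V_t = 1.77 V; 11 ≥ 1.77 ✓.

I_D ≈ 0.63 mA, V_DS ≈ 11 V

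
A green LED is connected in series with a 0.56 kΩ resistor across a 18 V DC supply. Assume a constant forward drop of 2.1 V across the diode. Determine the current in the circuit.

KVL around the loop: 18 = V_D + I·R = 2.1 + I × 0.56 kΩ.
So I = (18 − 2.1) / 0.56 kΩ = 15.9 / 0.56 = 28.4 mA.

I ≈ 28 mA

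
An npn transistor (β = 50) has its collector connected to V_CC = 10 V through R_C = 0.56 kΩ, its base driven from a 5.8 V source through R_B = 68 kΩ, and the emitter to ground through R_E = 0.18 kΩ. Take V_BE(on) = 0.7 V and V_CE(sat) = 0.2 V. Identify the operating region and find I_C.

active; I_C ≈ 3.3 mA

Assume active. Base-emitter loop: I_B = (V_BB − V_BE)/(R_B + (β+1)R_E) = (5.8 − 0.7)/(68 + 51×0.18) = 0.0661 mA.
I_C = β·I_B = 50×0.0661 = 3.3 mA.
V_CE = V_CC − I_C·R_C − I_E·R_E = 10 − 3.3×0.56 − 3.37×0.18 = 7.54 V > V_CE(sat), so the active-region assumption holds.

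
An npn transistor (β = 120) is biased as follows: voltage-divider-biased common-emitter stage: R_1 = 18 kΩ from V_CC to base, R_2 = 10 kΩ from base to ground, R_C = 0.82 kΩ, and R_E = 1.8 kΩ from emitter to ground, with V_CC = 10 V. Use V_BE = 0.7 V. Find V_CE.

V_CE ≈ 6 V

Thevenize the base divider: V_Th = V_CC·R_2/(R_1+R_2) = 10×10/28 = 3.57 V, R_Th = R_1‖R_2 = 6.43 kΩ.
Base-emitter loop: V_Th = I_B·R_Th + V_BE + (β+1)I_B·R_E, so I_B = (3.57 − 0.7) / (6.43 + 121×1.8) = 0.0128 mA.
I_C = β·I_B = 120×0.0128 = 1.54 mA, and I_E = (β+1)I_B = 1.55 mA.
V_CE = V_CC − I_C·R_C − I_E·R_E = 10 − 1.54×0.82 − 1.55×1.8 = 5.95 V.
V_CE = 5.95 V > 0.2 V confirms active-region operation.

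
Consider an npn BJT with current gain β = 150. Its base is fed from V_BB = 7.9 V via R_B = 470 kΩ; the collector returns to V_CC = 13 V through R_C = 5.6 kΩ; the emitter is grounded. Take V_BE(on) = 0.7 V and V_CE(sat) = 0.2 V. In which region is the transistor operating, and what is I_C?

Assume active: I_B = (7.9 − 0.7)/470 = 0.0153 mA, giving I_C = β·I_B = 2.3 mA.
But then V_CE = 13 − 2.3×5.6 = 0.132 V < V_CE(sat) = 0.2 V — impossible in the active region.
So the transistor is saturated. With V_CE = 0.2 V, I_C = (V_CC − 0.2)/R_C = 12.8/5.6 = 2.29 mA.
Check: β·I_B = 2.3 mA > I_C = 2.29 mA, confirming saturation.

saturation; I_C ≈ 2.3 mA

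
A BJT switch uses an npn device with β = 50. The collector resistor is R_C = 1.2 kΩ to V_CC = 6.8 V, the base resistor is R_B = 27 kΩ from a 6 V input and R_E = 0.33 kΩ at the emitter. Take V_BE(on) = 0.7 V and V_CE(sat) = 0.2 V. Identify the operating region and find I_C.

Assume active: I_B = (6 − 0.7)/(27 + 51×0.33) = 0.121 mA, I_C = β·I_B = 6.05 mA.
Then V_CE = 6.8 − 6.05×1.2 − 6.17×0.33 = -2.49 V < 0.2 V — the active assumption fails.
Re-solve with V_CE = 0.2 V. KCL at the emitter: V_E/R_E = (V_BB−0.7−V_E)/R_B + (V_CC−0.2−V_E)/R_C, giving V_E = 1.46 V.
I_C = (V_CC − 0.2 − V_E)/R_C = (6.6 − 1.46)/1.2 = 4.28 mA.
Check: I_B = (5.3 − 1.46)/27 = 0.142 mA, and β·I_B = 7.11 mA > I_C, confirming saturation.

saturation; I_C ≈ 4.3 mA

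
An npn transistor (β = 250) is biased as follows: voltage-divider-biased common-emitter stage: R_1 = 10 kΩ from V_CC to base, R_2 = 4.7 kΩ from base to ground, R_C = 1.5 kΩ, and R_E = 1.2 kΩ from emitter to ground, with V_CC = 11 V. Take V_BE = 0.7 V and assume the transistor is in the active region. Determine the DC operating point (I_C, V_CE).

Thevenize the base divider: V_Th = V_CC·R_2/(R_1+R_2) = 11×4.7/14.7 = 3.52 V, R_Th = R_1‖R_2 = 3.2 kΩ.
Base-emitter loop: V_Th = I_B·R_Th + V_BE + (β+1)I_B·R_E, so I_B = (3.52 − 0.7) / (3.2 + 251×1.2) = 0.00925 mA.
I_C = β·I_B = 250×0.00925 = 2.31 mA, and I_E = (β+1)I_B = 2.32 mA.
V_CE = V_CC − I_C·R_C − I_E·R_E = 11 − 2.31×1.5 − 2.32×1.2 = 4.74 V.
V_CE = 4.74 V > 0.2 V confirms active-region operation.

I_C ≈ 2.3 mA, V_CE ≈ 4.7 V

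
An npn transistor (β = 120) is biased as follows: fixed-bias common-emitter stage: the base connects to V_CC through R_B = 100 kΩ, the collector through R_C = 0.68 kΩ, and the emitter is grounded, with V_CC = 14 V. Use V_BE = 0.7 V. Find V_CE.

Base loop: V_CC = I_B·R_B + V_BE, so I_B = (14 − 0.7)/100 kΩ = 0.133 mA.
In the active region I_C = β·I_B = 120 × 0.133 = 16 mA.
Collector loop: V_CE = V_CC − I_C·R_C = 14 − 16×0.68 = 3.15 V.
Since V_CE = 3.15 V > V_CE(sat) ≈ 0.2 V, the transistor is in the active region as assumed.

V_CE ≈ 3.1 V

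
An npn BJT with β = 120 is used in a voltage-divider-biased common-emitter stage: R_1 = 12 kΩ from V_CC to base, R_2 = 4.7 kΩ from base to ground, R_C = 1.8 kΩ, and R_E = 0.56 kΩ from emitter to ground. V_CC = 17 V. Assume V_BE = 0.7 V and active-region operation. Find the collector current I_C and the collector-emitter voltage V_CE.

I_C ≈ 6.9 mA, V_CE ≈ 0.71 V

Thevenize the base divider: V_Th = V_CC·R_2/(R_1+R_2) = 17×4.7/16.7 = 4.78 V, R_Th = R_1‖R_2 = 3.38 kΩ.
Base-emitter loop: V_Th = I_B·R_Th + V_BE + (β+1)I_B·R_E, so I_B = (4.78 − 0.7) / (3.38 + 121×0.56) = 0.0574 mA.
I_C = β·I_B = 120×0.0574 = 6.89 mA, and I_E = (β+1)I_B = 6.95 mA.
V_CE = V_CC − I_C·R_C − I_E·R_E = 17 − 6.89×1.8 − 6.95×0.56 = 0.708 V.
V_CE = 0.708 V > 0.2 V confirms active-region operation.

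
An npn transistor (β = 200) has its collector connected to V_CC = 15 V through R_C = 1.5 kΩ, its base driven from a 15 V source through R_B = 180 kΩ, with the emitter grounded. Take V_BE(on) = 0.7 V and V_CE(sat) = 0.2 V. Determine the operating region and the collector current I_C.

saturation; I_C ≈ 9.9 mA

Assume active: I_B = (15 − 0.7)/180 = 0.0794 mA, giving I_C = β·I_B = 15.9 mA.
But then V_CE = 15 − 15.9×1.5 = -8.83 V < V_CE(sat) = 0.2 V — impossible in the active region.
So the transistor is saturated. With V_CE = 0.2 V, I_C = (V_CC − 0.2)/R_C = 14.8/1.5 = 9.87 mA.
Check: β·I_B = 15.9 mA > I_C = 9.87 mA, confirming saturation.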